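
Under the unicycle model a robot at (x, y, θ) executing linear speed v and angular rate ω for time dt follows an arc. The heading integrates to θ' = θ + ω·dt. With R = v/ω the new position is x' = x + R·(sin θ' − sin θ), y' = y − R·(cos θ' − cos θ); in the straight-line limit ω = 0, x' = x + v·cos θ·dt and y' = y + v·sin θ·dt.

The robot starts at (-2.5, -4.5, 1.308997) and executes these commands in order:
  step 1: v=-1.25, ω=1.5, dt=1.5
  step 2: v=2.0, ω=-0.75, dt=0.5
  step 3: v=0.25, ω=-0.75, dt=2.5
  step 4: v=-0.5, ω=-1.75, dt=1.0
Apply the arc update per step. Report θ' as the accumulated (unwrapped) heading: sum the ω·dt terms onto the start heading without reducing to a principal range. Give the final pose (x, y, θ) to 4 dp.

(-3.0593, -5.4691, -0.4410)

step 1: θ'=3.5590 (R=-0.8333) → pose (-1.3572, -5.4775, 3.5590)
step 2: θ'=3.1840 (R=-2.6667) → pose (-2.3252, -5.7040, 3.1840)
step 3: θ'=1.3090 (R=-0.3333) → pose (-2.6613, -5.2847, 1.3090)
step 4: θ'=-0.4410 (R=0.2857) → pose (-3.0593, -5.4691, -0.4410)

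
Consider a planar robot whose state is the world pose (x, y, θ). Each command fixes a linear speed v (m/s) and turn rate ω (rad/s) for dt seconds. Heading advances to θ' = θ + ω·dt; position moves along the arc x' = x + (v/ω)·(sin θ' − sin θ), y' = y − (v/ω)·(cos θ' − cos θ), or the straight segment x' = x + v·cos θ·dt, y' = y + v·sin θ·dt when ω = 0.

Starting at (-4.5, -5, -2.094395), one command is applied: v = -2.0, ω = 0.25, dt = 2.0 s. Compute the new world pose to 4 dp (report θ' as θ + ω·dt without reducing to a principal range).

θ' = -2.0944 + 0.25·2.0 = -1.5944
R = v/ω = -2.0/0.25 = -8.0000
x' = -4.5 + -8.0000·(sin -1.5944 − sin -2.0944) = -3.4304
y' = -5 − -8.0000·(cos -1.5944 − cos -2.0944) = -1.1888

(-3.4304, -1.1888, -1.5944)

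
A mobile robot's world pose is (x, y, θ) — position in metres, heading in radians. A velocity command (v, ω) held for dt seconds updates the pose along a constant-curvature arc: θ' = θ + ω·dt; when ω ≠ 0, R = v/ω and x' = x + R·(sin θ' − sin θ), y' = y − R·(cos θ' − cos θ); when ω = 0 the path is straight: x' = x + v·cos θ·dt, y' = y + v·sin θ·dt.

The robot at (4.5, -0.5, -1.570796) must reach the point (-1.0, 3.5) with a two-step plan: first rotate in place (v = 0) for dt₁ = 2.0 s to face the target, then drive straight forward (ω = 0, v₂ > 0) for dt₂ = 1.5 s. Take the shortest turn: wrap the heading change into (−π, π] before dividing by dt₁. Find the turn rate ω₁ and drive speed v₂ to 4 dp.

heading to target = atan2(3.5−-0.5, -1−4.5) = 2.5128
Δθ = wrap(2.5128 − -1.5708) = -2.1996; ω₁ = Δθ/dt₁ = -1.0998
distance = √((-1−4.5)² + (3.5−-0.5)²) = 6.8007; v₂ = distance/dt₂ = 4.5338

ω₁ = -1.0998, v₂ = 4.5338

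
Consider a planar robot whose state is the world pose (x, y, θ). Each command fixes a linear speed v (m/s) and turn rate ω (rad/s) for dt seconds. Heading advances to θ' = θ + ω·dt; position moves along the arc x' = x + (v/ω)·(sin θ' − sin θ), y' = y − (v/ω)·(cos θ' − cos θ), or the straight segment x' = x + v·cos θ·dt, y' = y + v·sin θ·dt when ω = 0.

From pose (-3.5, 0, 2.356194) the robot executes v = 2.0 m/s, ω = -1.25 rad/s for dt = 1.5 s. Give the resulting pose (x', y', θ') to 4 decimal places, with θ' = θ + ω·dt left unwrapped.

θ' = 2.3562 + -1.25·1.5 = 0.4812
R = v/ω = 2.0/-1.25 = -1.6000
x' = -3.5 + -1.6000·(sin 0.4812 − sin 2.3562) = -3.1092
y' = 0 − -1.6000·(cos 0.4812 − cos 2.3562) = 2.5497

(-3.1092, 2.5497, 0.4812)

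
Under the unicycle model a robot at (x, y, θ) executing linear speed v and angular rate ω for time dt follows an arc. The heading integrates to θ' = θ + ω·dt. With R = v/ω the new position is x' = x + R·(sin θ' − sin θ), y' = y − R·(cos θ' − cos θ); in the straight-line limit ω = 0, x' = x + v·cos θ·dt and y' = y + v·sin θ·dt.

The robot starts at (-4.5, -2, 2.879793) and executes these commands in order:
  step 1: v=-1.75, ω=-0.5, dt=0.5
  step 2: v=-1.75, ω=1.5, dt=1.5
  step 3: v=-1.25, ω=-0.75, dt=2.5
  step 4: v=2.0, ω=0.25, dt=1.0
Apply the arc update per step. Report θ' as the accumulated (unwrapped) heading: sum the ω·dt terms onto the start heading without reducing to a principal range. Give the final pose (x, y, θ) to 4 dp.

(-2.0940, 0.8347, 3.2548)

step 1: θ'=2.6298 (R=3.5000) → pose (-3.6918, -2.3292, 2.6298)
step 2: θ'=4.8798 (R=-1.1667) → pose (-1.9700, -1.1176, 4.8798)
step 3: θ'=3.0048 (R=1.6667) → pose (-0.0994, 0.8112, 3.0048)
step 4: θ'=3.2548 (R=8.0000) → pose (-2.0940, 0.8347, 3.2548)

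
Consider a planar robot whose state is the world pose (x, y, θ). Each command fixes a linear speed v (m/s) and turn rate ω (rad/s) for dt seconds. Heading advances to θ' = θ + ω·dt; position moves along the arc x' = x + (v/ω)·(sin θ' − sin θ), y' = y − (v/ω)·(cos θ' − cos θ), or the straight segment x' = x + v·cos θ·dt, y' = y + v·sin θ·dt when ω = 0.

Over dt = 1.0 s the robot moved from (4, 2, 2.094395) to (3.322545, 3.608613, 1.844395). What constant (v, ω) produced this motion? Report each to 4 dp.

v = 1.7500, ω = -0.2500

Δθ = 1.844395 − 2.094395 = -0.250000
ω = Δθ/dt = -0.250000/1.0 = -0.2500
R = −Δy/(cos θ' − cos θ) = -7.0000
v = R·ω = -7.0000·-0.2500 = 1.7500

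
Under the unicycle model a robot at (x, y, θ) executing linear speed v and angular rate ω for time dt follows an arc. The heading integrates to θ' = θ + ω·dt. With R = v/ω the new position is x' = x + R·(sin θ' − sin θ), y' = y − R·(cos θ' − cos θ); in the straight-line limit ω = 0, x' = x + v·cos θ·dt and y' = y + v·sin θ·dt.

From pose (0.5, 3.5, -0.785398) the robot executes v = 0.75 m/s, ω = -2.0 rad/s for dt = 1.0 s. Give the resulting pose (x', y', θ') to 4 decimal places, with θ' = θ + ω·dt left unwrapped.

θ' = -0.7854 + -2.0·1.0 = -2.7854
R = v/ω = 0.75/-2.0 = -0.3750
x' = 0.5 + -0.3750·(sin -2.7854 − sin -0.7854) = 0.3656
y' = 3.5 − -0.3750·(cos -2.7854 − cos -0.7854) = 2.8834

(0.3656, 2.8834, -2.7854)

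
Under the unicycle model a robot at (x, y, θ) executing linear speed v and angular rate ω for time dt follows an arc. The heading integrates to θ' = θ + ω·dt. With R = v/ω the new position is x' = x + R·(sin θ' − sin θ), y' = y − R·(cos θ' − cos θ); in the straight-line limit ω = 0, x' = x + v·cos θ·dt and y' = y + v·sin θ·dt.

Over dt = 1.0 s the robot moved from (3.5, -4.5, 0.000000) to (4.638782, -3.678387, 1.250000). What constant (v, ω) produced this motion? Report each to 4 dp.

v = 1.5000, ω = 1.2500

Δθ = 1.250000 − 0.000000 = 1.250000
ω = Δθ/dt = 1.250000/1.0 = 1.2500
R = Δx/(sin θ' − sin θ) = 1.2000
v = R·ω = 1.2000·1.2500 = 1.5000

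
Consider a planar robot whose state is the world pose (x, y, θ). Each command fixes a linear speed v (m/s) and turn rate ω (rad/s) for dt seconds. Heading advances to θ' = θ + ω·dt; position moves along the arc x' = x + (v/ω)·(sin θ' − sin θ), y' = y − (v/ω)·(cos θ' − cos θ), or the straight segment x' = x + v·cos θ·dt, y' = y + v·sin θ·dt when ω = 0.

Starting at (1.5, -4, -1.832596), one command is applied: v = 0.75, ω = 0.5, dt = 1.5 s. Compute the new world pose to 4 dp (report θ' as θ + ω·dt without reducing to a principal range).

(1.6241, -5.0918, -1.0826)

θ' = -1.8326 + 0.5·1.5 = -1.0826
R = v/ω = 0.75/0.5 = 1.5000
x' = 1.5 + 1.5000·(sin -1.0826 − sin -1.8326) = 1.6241
y' = -4 − 1.5000·(cos -1.0826 − cos -1.8326) = -5.0918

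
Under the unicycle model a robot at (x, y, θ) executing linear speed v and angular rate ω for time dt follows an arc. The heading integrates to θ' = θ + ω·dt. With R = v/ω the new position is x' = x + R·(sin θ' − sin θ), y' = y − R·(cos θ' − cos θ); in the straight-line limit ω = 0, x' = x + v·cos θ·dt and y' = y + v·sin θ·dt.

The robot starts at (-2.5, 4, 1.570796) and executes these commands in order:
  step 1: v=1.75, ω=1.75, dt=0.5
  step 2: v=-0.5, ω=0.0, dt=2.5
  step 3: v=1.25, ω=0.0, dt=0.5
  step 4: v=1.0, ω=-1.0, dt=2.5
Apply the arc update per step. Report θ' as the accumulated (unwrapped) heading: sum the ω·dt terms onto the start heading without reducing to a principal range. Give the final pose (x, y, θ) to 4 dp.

step 1: θ'=2.4458 (R=1.0000) → pose (-2.8590, 4.7675, 2.4458)
step 2: θ'=2.4458 (straight) → pose (-1.8996, 3.9663, 2.4458)
step 3: θ'=2.4458 (straight) → pose (-2.3793, 4.3669, 2.4458)
step 4: θ'=-0.0542 (R=-1.0000) → pose (-1.6841, 6.1330, -0.0542)

(-1.6841, 6.1330, -0.0542)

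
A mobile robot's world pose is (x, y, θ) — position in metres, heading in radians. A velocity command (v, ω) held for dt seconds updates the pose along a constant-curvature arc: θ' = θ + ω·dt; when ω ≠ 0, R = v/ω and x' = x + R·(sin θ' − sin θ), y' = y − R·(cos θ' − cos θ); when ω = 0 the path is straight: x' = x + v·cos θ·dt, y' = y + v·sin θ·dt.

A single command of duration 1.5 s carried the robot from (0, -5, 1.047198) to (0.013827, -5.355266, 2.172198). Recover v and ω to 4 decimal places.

Δθ = 2.172198 − 1.047198 = 1.125000
ω = Δθ/dt = 1.125000/1.5 = 0.7500
R = −Δy/(cos θ' − cos θ) = -0.3333
v = R·ω = -0.3333·0.7500 = -0.2500

v = -0.2500, ω = 0.7500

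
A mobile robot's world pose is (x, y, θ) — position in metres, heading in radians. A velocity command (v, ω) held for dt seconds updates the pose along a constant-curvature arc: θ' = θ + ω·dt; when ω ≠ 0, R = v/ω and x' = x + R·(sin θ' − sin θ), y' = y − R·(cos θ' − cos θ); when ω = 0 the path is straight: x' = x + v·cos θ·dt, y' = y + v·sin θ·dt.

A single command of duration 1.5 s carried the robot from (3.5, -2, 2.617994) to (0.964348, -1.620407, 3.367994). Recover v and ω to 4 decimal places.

v = 1.7500, ω = 0.5000

Δθ = 3.367994 − 2.617994 = 0.750000
ω = Δθ/dt = 0.750000/1.5 = 0.5000
R = Δx/(sin θ' − sin θ) = 3.5000
v = R·ω = 3.5000·0.5000 = 1.7500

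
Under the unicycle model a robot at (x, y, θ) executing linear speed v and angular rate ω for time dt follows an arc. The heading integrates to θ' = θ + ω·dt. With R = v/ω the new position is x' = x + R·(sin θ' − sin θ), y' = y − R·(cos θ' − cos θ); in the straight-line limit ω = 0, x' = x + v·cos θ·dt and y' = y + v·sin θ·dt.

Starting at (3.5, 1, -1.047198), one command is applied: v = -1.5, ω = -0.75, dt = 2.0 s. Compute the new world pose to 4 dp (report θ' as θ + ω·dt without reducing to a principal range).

θ' = -1.0472 + -0.75·2.0 = -2.5472
R = v/ω = -1.5/-0.75 = 2.0000
x' = 3.5 + 2.0000·(sin -2.5472 − sin -1.0472) = 4.1120
y' = 1 − 2.0000·(cos -2.5472 − cos -1.0472) = 3.6570

(4.1120, 3.6570, -2.5472)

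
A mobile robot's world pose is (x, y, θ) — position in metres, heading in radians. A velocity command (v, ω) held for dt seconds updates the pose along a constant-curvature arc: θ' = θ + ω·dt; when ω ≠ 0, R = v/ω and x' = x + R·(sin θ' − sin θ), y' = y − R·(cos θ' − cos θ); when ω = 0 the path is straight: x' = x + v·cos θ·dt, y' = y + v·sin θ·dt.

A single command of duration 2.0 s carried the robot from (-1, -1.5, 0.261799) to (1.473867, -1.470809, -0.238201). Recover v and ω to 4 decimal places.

Δθ = -0.238201 − 0.261799 = -0.500000
ω = Δθ/dt = -0.500000/2.0 = -0.2500
R = Δx/(sin θ' − sin θ) = -5.0000
v = R·ω = -5.0000·-0.2500 = 1.2500

v = 1.2500, ω = -0.2500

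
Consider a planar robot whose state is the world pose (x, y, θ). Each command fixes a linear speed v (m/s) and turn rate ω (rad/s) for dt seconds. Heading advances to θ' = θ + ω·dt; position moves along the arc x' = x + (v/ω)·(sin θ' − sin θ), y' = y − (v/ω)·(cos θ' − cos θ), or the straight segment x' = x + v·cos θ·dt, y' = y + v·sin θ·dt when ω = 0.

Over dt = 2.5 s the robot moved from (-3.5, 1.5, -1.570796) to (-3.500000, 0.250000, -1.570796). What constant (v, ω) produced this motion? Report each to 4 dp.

v = 0.5000, ω = 0.0000

Δθ = -1.570796 − -1.570796 = 0.000000
ω = Δθ/dt = 0.000000/2.5 = 0.0000
ω = 0 → v = (Δx·cos θ + Δy·sin θ)/dt = 0.5000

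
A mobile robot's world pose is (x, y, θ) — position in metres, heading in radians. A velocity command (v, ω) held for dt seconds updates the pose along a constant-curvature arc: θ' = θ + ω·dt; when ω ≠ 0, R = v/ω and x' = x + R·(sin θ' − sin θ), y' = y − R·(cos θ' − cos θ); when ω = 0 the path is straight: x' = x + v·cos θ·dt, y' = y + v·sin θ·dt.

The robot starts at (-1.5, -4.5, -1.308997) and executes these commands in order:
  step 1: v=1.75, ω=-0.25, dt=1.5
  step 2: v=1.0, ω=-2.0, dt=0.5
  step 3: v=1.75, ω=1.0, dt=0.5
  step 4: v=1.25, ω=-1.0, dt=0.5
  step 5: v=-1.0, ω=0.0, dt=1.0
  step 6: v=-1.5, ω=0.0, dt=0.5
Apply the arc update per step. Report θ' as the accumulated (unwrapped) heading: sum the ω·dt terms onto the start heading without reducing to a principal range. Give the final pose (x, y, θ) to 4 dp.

step 1: θ'=-1.6840 (R=-7.0000) → pose (-1.3063, -7.1024, -1.6840)
step 2: θ'=-2.6840 (R=-0.5000) → pose (-1.5822, -7.4945, -2.6840)
step 3: θ'=-2.1840 (R=1.7500) → pose (-2.2402, -8.0574, -2.1840)
step 4: θ'=-2.6840 (R=-1.2500) → pose (-2.7102, -8.4594, -2.6840)
step 5: θ'=-2.6840 (straight) → pose (-1.8131, -8.0176, -2.6840)
step 6: θ'=-2.6840 (straight) → pose (-1.1403, -7.6863, -2.6840)

(-1.1403, -7.6863, -2.6840)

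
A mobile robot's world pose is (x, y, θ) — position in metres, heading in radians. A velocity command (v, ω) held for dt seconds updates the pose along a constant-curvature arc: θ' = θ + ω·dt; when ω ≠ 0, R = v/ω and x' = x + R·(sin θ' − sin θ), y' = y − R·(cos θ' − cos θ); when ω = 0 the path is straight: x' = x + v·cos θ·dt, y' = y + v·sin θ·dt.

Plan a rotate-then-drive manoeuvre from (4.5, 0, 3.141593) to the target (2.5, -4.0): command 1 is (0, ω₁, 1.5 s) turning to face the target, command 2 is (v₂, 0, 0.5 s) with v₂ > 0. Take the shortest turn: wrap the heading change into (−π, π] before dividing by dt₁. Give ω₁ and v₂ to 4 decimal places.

heading to target = atan2(-4−0, 2.5−4.5) = -2.0344
Δθ = wrap(-2.0344 − 3.1416) = 1.1071; ω₁ = Δθ/dt₁ = 0.7381
distance = √((2.5−4.5)² + (-4−0)²) = 4.4721; v₂ = distance/dt₂ = 8.9443

ω₁ = 0.7381, v₂ = 8.9443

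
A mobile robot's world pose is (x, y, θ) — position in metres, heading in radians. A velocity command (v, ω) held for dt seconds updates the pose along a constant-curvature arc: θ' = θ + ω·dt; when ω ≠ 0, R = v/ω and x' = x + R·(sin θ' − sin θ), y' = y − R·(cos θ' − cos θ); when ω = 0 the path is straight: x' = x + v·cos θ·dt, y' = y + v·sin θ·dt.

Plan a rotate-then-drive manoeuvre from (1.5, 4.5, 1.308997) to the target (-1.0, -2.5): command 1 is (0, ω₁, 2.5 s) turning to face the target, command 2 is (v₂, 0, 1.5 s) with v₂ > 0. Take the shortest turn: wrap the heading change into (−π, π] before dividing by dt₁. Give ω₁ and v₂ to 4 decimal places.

ω₁ = 1.2241, v₂ = 4.9554

heading to target = atan2(-2.5−4.5, -1−1.5) = -1.9138
Δθ = wrap(-1.9138 − 1.3090) = 3.0604; ω₁ = Δθ/dt₁ = 1.2241
distance = √((-1−1.5)² + (-2.5−4.5)²) = 7.4330; v₂ = distance/dt₂ = 4.9554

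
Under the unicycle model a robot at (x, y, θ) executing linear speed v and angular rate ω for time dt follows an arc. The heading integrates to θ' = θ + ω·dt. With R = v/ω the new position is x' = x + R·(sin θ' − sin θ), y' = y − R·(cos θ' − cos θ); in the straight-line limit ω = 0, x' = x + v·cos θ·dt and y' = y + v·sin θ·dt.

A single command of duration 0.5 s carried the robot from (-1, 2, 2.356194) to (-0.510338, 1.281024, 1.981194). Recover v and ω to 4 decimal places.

Δθ = 1.981194 − 2.356194 = -0.375000
ω = Δθ/dt = -0.375000/0.5 = -0.7500
R = −Δy/(cos θ' − cos θ) = 2.3333
v = R·ω = 2.3333·-0.7500 = -1.7500

v = -1.7500, ω = -0.7500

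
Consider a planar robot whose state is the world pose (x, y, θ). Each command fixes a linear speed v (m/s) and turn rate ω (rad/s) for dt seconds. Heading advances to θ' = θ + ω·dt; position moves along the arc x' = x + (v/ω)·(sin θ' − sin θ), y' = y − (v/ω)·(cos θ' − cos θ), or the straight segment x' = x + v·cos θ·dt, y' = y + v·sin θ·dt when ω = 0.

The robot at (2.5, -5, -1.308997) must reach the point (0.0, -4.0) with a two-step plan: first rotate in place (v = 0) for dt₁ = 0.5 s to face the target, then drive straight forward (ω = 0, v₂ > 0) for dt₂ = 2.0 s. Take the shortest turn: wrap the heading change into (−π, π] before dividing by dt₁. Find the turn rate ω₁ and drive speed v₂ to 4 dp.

heading to target = atan2(-4−-5, 0−2.5) = 2.7611
Δθ = wrap(2.7611 − -1.3090) = -2.2131; ω₁ = Δθ/dt₁ = -4.4262
distance = √((0−2.5)² + (-4−-5)²) = 2.6926; v₂ = distance/dt₂ = 1.3463

ω₁ = -4.4262, v₂ = 1.3463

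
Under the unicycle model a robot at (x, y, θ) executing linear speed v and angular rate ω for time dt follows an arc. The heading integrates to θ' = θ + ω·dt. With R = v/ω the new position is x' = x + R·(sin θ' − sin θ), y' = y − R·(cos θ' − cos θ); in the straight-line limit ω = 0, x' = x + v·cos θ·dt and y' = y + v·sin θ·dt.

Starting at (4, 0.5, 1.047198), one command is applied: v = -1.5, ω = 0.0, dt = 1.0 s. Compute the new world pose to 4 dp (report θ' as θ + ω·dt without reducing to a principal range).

θ' = 1.0472 + 0.0·1.0 = 1.0472
ω = 0 → straight: x' = 4 + -1.5·cos(1.0472)·1.0 = 3.2500
y' = 0.5 + -1.5·sin(1.0472)·1.0 = -0.7990

(3.2500, -0.7990, 1.0472)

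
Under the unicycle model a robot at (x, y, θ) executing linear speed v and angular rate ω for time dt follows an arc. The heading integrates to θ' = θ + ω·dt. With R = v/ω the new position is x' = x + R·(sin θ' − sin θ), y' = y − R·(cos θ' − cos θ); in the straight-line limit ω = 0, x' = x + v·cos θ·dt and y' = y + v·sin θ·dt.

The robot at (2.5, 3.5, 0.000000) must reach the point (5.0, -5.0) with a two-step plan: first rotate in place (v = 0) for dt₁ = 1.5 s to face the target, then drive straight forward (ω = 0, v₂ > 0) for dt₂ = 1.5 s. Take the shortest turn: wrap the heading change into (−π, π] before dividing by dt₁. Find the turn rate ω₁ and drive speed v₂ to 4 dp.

ω₁ = -0.8565, v₂ = 5.9067

heading to target = atan2(-5−3.5, 5−2.5) = -1.2847
Δθ = wrap(-1.2847 − 0.0000) = -1.2847; ω₁ = Δθ/dt₁ = -0.8565
distance = √((5−2.5)² + (-5−3.5)²) = 8.8600; v₂ = distance/dt₂ = 5.9067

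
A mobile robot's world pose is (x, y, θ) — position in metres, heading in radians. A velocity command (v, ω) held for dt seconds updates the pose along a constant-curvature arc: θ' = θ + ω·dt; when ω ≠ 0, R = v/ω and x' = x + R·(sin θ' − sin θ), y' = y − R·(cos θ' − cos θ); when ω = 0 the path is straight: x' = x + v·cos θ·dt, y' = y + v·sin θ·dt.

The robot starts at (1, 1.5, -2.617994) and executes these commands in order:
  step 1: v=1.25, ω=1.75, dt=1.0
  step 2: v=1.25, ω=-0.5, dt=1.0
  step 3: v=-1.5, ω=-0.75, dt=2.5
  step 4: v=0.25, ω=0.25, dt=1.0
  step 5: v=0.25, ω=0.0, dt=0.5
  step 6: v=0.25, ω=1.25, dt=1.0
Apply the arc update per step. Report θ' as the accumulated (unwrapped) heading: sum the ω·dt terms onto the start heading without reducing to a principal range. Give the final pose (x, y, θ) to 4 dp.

(2.9744, 1.5120, -1.7430)

step 1: θ'=-0.8680 (R=0.7143) → pose (0.8121, 0.4197, -0.8680)
step 2: θ'=-1.3680 (R=-2.5000) → pose (1.3533, -0.6926, -1.3680)
step 3: θ'=-3.2430 (R=2.0000) → pose (3.5148, 1.6999, -3.2430)
step 4: θ'=-2.9930 (R=1.0000) → pose (3.2655, 1.6940, -2.9930)
step 5: θ'=-2.9930 (straight) → pose (3.1419, 1.6755, -2.9930)
step 6: θ'=-1.7430 (R=0.2000) → pose (2.9744, 1.5120, -1.7430)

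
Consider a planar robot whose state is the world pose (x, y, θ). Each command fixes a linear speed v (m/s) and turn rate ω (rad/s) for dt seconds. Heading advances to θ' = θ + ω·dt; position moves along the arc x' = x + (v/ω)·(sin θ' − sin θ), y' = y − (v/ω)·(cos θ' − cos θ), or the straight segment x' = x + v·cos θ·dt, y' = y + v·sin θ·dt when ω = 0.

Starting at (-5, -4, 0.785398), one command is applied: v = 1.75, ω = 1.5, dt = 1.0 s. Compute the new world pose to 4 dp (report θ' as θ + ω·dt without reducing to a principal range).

θ' = 0.7854 + 1.5·1.0 = 2.2854
R = v/ω = 1.75/1.5 = 1.1667
x' = -5 + 1.1667·(sin 2.2854 − sin 0.7854) = -4.9437
y' = -4 − 1.1667·(cos 2.2854 − cos 0.7854) = -2.4105

(-4.9437, -2.4105, 2.2854)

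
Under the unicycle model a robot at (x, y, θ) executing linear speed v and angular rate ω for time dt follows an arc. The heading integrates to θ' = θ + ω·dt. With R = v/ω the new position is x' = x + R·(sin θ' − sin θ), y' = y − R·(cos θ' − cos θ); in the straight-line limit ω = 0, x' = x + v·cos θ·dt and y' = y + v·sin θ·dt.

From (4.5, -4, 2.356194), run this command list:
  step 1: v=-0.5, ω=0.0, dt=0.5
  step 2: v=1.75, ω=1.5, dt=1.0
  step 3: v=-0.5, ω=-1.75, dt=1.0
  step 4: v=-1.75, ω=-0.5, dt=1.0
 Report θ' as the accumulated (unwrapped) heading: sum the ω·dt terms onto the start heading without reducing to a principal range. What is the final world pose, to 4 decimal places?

(4.0078, -5.8523, 1.6062)

step 1: θ'=2.3562 (straight) → pose (4.6768, -4.1768, 2.3562)
step 2: θ'=3.8562 (R=1.1667) → pose (3.0873, -4.1205, 3.8562)
step 3: θ'=2.1062 (R=0.2857) → pose (3.5202, -4.1905, 2.1062)
step 4: θ'=1.6062 (R=3.5000) → pose (4.0078, -5.8523, 1.6062)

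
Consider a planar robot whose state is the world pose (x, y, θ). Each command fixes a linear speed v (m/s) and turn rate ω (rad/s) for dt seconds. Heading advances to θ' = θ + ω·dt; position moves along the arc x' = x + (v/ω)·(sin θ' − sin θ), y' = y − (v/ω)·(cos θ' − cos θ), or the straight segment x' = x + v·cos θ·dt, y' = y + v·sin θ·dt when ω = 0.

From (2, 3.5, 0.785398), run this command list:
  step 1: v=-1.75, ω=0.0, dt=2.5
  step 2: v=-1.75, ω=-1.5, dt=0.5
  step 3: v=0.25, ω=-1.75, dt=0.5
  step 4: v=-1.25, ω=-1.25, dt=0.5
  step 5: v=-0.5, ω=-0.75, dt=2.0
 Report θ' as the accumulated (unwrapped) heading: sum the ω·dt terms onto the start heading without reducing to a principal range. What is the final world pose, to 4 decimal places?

(-1.4703, 1.3067, -2.9646)

step 1: θ'=0.7854 (straight) → pose (-1.0936, 0.4064, 0.7854)
step 2: θ'=0.0354 (R=1.1667) → pose (-1.8773, 0.0654, 0.0354)
step 3: θ'=-0.8396 (R=-0.1429) → pose (-1.7659, 0.0181, -0.8396)
step 4: θ'=-1.4646 (R=1.0000) → pose (-2.0159, 0.5798, -1.4646)
step 5: θ'=-2.9646 (R=0.6667) → pose (-1.4703, 1.3067, -2.9646)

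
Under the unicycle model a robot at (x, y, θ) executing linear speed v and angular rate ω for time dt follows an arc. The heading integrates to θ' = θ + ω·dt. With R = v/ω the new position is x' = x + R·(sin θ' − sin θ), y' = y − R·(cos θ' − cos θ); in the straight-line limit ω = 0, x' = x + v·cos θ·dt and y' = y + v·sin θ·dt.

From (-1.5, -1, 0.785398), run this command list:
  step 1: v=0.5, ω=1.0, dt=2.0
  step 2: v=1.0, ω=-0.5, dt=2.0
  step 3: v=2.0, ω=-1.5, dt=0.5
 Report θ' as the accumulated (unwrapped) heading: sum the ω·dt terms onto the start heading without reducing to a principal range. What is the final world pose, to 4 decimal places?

step 1: θ'=2.7854 (R=0.5000) → pose (-1.6792, -0.1778, 2.7854)
step 2: θ'=1.7854 (R=-2.0000) → pose (-2.9359, 1.2707, 1.7854)
step 3: θ'=1.0354 (R=-1.3333) → pose (-2.7799, 2.2349, 1.0354)

(-2.7799, 2.2349, 1.0354)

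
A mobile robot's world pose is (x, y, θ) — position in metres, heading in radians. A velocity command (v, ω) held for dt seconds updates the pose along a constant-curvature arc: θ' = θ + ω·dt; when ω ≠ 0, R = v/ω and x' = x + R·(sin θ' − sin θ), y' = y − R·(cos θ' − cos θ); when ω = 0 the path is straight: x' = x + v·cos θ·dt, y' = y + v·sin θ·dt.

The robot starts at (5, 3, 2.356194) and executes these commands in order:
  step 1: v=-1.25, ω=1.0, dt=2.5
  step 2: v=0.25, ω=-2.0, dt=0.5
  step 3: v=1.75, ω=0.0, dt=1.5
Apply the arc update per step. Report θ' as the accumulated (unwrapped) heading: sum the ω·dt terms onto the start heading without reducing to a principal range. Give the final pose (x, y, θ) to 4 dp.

(5.0964, 2.2305, 3.8562)

step 1: θ'=4.8562 (R=-1.2500) → pose (7.1210, 4.0630, 4.8562)
step 2: θ'=3.8562 (R=-0.1250) → pose (7.0792, 3.9507, 3.8562)
step 3: θ'=3.8562 (straight) → pose (5.0964, 2.2305, 3.8562)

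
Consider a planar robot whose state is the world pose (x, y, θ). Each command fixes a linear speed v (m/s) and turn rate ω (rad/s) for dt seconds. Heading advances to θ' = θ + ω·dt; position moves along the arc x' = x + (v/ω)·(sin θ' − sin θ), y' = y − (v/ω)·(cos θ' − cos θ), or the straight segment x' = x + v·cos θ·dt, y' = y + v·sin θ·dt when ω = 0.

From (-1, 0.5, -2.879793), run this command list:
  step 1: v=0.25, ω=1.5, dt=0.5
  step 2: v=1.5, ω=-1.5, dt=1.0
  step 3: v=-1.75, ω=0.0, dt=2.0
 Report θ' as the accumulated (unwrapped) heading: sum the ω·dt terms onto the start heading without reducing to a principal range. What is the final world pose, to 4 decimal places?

(0.6761, -1.5671, -3.6298)

step 1: θ'=-2.1298 (R=0.1667) → pose (-1.0982, 0.4274, -2.1298)
step 2: θ'=-3.6298 (R=-1.0000) → pose (-2.4150, 0.0746, -3.6298)
step 3: θ'=-3.6298 (straight) → pose (0.6761, -1.5671, -3.6298)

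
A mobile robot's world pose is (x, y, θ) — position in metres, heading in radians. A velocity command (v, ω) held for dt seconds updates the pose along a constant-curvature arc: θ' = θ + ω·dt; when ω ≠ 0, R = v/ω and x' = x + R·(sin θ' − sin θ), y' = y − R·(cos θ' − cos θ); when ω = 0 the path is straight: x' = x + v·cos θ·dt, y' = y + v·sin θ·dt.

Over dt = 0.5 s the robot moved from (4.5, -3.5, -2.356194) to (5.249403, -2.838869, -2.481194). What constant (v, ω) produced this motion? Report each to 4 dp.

Δθ = -2.481194 − -2.356194 = -0.125000
ω = Δθ/dt = -0.125000/0.5 = -0.2500
R = Δx/(sin θ' − sin θ) = 8.0000
v = R·ω = 8.0000·-0.2500 = -2.0000

v = -2.0000, ω = -0.2500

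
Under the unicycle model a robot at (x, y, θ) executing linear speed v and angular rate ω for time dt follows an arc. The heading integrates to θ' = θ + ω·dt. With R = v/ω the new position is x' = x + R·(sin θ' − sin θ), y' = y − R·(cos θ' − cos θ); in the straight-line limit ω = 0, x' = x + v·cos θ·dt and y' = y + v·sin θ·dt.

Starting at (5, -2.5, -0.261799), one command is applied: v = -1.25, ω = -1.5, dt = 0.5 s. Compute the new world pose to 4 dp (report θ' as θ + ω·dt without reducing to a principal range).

θ' = -0.2618 + -1.5·0.5 = -1.0118
R = v/ω = -1.25/-1.5 = 0.8333
x' = 5 + 0.8333·(sin -1.0118 − sin -0.2618) = 4.5092
y' = -2.5 − 0.8333·(cos -1.0118 − cos -0.2618) = -2.1370

(4.5092, -2.1370, -1.0118)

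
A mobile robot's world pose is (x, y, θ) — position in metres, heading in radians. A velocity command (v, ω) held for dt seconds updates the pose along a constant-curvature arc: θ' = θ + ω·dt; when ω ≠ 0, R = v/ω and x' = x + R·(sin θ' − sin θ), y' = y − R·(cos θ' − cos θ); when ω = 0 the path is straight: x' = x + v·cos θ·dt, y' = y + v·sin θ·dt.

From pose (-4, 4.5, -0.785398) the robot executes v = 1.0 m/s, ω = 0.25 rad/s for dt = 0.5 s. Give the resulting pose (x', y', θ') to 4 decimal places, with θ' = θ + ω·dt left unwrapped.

(-3.6253, 4.1694, -0.6604)

θ' = -0.7854 + 0.25·0.5 = -0.6604
R = v/ω = 1.0/0.25 = 4.0000
x' = -4 + 4.0000·(sin -0.6604 − sin -0.7854) = -3.6253
y' = 4.5 − 4.0000·(cos -0.6604 − cos -0.7854) = 4.1694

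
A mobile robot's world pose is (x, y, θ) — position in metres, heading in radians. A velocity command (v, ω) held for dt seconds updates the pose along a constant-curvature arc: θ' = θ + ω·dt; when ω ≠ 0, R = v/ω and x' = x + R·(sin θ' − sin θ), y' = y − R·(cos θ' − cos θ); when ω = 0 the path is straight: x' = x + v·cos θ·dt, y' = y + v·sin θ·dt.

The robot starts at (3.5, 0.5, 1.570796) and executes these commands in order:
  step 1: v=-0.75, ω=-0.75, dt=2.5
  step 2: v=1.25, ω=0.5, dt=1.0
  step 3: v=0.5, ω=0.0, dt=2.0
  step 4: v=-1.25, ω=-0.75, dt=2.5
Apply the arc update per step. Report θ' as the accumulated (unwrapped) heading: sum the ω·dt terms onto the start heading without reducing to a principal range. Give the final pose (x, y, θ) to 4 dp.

step 1: θ'=-0.3042 (R=1.0000) → pose (2.2005, -0.4541, -0.3042)
step 2: θ'=0.1958 (R=2.5000) → pose (3.4357, -0.5211, 0.1958)
step 3: θ'=0.1958 (straight) → pose (4.4166, -0.3266, 0.1958)
step 4: θ'=-1.6792 (R=1.6667) → pose (2.4354, 1.4886, -1.6792)

(2.4354, 1.4886, -1.6792)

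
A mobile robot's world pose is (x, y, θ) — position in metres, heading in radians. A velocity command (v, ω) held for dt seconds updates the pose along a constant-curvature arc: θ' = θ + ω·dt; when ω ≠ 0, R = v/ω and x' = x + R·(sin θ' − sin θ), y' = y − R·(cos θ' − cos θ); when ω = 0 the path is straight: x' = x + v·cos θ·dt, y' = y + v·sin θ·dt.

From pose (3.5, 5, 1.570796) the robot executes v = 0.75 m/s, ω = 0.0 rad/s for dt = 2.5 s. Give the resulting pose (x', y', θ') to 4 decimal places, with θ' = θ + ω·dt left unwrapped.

(3.5000, 6.8750, 1.5708)

θ' = 1.5708 + 0.0·2.5 = 1.5708
ω = 0 → straight: x' = 3.5 + 0.75·cos(1.5708)·2.5 = 3.5000
y' = 5 + 0.75·sin(1.5708)·2.5 = 6.8750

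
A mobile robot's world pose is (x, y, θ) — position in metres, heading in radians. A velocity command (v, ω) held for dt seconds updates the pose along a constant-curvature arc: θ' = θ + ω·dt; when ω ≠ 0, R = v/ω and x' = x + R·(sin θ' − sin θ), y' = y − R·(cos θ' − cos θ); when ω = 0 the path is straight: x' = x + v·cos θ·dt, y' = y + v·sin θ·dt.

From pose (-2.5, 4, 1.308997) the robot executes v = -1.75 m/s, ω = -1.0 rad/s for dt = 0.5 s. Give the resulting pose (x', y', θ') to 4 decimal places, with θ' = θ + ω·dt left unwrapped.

θ' = 1.3090 + -1.0·0.5 = 0.8090
R = v/ω = -1.75/-1.0 = 1.7500
x' = -2.5 + 1.7500·(sin 0.8090 − sin 1.3090) = -2.9241
y' = 4 − 1.7500·(cos 0.8090 − cos 1.3090) = 3.2450

(-2.9241, 3.2450, 0.8090)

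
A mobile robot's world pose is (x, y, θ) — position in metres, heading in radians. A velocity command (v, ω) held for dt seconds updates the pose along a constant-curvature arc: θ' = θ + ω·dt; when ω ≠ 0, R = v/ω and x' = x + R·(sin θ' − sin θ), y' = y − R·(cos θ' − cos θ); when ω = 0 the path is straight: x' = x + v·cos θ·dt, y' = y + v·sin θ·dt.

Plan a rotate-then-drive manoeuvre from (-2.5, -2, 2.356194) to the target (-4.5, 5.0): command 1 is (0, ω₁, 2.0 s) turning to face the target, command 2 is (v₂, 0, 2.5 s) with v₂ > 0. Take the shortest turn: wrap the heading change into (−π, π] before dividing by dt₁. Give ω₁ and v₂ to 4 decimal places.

ω₁ = -0.2535, v₂ = 2.9120

heading to target = atan2(5−-2, -4.5−-2.5) = 1.8491
Δθ = wrap(1.8491 − 2.3562) = -0.5071; ω₁ = Δθ/dt₁ = -0.2535
distance = √((-4.5−-2.5)² + (5−-2)²) = 7.2801; v₂ = distance/dt₂ = 2.9120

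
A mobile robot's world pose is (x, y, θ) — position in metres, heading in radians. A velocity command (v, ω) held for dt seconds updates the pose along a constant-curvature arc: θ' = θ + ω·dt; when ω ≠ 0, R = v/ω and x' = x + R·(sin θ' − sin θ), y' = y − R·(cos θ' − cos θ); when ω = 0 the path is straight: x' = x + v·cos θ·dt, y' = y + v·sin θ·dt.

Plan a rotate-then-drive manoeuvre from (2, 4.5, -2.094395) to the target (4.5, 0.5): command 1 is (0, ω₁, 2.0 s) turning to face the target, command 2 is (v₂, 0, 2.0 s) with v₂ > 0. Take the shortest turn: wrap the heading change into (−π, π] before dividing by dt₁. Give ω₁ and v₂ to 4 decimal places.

heading to target = atan2(0.5−4.5, 4.5−2) = -1.0122
Δθ = wrap(-1.0122 − -2.0944) = 1.0822; ω₁ = Δθ/dt₁ = 0.5411
distance = √((4.5−2)² + (0.5−4.5)²) = 4.7170; v₂ = distance/dt₂ = 2.3585

ω₁ = 0.5411, v₂ = 2.3585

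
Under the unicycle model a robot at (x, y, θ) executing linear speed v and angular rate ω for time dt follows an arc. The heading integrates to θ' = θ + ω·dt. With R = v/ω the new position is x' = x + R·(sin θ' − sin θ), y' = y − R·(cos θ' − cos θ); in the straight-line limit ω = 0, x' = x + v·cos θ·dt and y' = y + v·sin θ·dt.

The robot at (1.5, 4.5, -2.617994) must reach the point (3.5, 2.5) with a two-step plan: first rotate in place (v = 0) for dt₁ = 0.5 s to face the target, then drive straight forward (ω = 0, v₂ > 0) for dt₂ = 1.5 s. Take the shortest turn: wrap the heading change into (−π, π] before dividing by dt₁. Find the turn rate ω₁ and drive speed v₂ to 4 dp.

ω₁ = 3.6652, v₂ = 1.8856

heading to target = atan2(2.5−4.5, 3.5−1.5) = -0.7854
Δθ = wrap(-0.7854 − -2.6180) = 1.8326; ω₁ = Δθ/dt₁ = 3.6652
distance = √((3.5−1.5)² + (2.5−4.5)²) = 2.8284; v₂ = distance/dt₂ = 1.8856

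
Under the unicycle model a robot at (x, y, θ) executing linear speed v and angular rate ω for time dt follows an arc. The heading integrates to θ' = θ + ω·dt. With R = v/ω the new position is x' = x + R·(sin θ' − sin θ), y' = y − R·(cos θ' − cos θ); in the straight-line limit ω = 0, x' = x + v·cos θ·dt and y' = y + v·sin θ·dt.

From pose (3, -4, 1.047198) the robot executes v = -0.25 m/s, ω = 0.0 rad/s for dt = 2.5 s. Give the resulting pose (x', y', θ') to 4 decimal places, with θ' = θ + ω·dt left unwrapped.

θ' = 1.0472 + 0.0·2.5 = 1.0472
ω = 0 → straight: x' = 3 + -0.25·cos(1.0472)·2.5 = 2.6875
y' = -4 + -0.25·sin(1.0472)·2.5 = -4.5413

(2.6875, -4.5413, 1.0472)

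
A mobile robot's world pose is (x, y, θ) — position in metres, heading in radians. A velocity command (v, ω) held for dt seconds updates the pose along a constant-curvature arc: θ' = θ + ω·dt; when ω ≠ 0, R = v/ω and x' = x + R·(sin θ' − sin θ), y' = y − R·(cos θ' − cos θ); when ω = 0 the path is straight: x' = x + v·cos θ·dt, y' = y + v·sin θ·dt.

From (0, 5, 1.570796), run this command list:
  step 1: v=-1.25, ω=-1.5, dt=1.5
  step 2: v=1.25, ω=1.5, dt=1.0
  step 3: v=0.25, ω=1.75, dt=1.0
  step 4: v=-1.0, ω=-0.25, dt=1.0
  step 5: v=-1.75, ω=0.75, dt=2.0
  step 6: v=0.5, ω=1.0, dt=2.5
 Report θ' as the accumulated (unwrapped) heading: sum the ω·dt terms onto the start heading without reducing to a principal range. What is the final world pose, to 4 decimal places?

step 1: θ'=-0.6792 (R=0.8333) → pose (-1.3568, 4.3516, -0.6792)
step 2: θ'=0.8208 (R=0.8333) → pose (-0.2236, 4.4320, 0.8208)
step 3: θ'=2.5708 (R=0.1429) → pose (-0.2509, 4.6496, 2.5708)
step 4: θ'=2.3208 (R=4.0000) → pose (0.5146, 4.0102, 2.3208)
step 5: θ'=3.8208 (R=-2.3333) → pose (3.6876, 3.7852, 3.8208)
step 6: θ'=6.3208 (R=0.5000) → pose (4.0205, 2.8965, 6.3208)

(4.0205, 2.8965, 6.3208)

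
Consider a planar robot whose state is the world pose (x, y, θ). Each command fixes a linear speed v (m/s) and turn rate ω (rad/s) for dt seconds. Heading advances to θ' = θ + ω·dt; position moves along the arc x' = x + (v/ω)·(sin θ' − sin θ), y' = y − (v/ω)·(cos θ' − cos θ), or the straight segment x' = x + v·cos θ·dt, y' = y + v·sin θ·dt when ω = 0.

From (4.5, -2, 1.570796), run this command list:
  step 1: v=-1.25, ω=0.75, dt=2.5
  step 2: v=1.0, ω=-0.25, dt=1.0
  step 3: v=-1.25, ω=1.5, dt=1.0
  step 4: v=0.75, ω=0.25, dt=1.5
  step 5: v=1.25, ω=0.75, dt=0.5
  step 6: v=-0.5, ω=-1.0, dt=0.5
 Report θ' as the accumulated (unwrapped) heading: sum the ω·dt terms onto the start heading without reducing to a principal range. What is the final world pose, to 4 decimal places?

(6.8704, -4.3637, 4.9458)

step 1: θ'=3.4458 (R=-1.6667) → pose (6.6659, -3.5901, 3.4458)
step 2: θ'=3.1958 (R=-4.0000) → pose (5.6845, -3.7679, 3.1958)
step 3: θ'=4.6958 (R=-0.8333) → pose (6.4725, -2.9496, 4.6958)
step 4: θ'=5.0708 (R=3.0000) → pose (6.6628, -4.0518, 5.0708)
step 5: θ'=5.4458 (R=1.6667) → pose (6.9853, -4.5828, 5.4458)
step 6: θ'=4.9458 (R=0.5000) → pose (6.8704, -4.3637, 4.9458)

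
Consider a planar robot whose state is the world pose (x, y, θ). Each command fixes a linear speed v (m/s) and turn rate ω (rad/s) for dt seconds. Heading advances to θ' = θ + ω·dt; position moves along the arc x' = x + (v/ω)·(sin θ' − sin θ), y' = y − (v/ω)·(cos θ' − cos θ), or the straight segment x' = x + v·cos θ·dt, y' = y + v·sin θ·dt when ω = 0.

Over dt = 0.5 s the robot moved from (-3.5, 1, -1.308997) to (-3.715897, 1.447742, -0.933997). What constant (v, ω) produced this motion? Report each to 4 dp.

v = -1.0000, ω = 0.7500

Δθ = -0.933997 − -1.308997 = 0.375000
ω = Δθ/dt = 0.375000/0.5 = 0.7500
R = −Δy/(cos θ' − cos θ) = -1.3333
v = R·ω = -1.3333·0.7500 = -1.0000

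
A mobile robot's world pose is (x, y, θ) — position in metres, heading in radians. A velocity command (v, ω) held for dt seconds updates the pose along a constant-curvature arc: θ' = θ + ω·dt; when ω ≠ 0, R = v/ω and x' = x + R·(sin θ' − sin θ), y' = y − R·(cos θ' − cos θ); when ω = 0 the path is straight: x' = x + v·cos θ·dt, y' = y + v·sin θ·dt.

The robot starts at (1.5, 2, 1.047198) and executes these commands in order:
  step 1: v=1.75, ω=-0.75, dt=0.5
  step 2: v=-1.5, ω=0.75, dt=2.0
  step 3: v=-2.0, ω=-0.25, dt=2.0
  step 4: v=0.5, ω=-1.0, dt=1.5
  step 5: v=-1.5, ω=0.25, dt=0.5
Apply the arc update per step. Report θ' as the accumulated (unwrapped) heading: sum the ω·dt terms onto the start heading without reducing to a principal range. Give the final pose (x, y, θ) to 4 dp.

(2.7094, -3.3851, 0.2972)

step 1: θ'=0.6722 (R=-2.3333) → pose (2.0677, 2.6591, 0.6722)
step 2: θ'=2.1722 (R=-2.0000) → pose (1.6641, -0.0374, 2.1722)
step 3: θ'=1.6722 (R=8.0000) → pose (3.0266, -3.7540, 1.6722)
step 4: θ'=0.1722 (R=-0.5000) → pose (3.4384, -3.2108, 0.1722)
step 5: θ'=0.2972 (R=-6.0000) → pose (2.7094, -3.3851, 0.2972)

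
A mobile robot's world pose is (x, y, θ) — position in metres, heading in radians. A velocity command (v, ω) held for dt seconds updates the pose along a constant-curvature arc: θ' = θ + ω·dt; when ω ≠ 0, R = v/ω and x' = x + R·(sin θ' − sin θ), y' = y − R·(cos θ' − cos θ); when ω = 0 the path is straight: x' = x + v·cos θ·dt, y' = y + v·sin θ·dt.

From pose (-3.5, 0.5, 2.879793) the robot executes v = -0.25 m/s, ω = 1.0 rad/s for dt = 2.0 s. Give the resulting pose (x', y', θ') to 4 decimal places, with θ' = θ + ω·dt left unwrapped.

(-3.1888, 0.7831, 4.8798)

θ' = 2.8798 + 1.0·2.0 = 4.8798
R = v/ω = -0.25/1.0 = -0.2500
x' = -3.5 + -0.2500·(sin 4.8798 − sin 2.8798) = -3.1888
y' = 0.5 − -0.2500·(cos 4.8798 − cos 2.8798) = 0.7831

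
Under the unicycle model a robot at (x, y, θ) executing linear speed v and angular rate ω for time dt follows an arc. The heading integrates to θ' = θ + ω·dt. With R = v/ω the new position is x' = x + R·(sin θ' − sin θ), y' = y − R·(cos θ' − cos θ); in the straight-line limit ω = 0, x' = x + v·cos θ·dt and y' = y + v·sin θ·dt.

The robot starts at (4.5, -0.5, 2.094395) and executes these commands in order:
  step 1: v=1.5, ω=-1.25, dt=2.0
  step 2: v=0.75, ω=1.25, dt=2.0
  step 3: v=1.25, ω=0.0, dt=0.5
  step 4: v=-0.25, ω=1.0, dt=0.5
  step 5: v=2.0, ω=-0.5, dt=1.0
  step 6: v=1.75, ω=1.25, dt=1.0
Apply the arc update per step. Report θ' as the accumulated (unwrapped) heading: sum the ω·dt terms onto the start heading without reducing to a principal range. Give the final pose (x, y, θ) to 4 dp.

step 1: θ'=-0.4056 (R=-1.2000) → pose (6.0127, 1.2026, -0.4056)
step 2: θ'=2.0944 (R=0.6000) → pose (6.7691, 2.0540, 2.0944)
step 3: θ'=2.0944 (straight) → pose (6.4566, 2.5952, 2.0944)
step 4: θ'=2.5944 (R=-0.2500) → pose (6.5430, 2.5067, 2.5944)
step 5: θ'=2.0944 (R=-4.0000) → pose (5.1601, 3.9227, 2.0944)
step 6: θ'=3.3444 (R=1.4000) → pose (3.6657, 4.5940, 3.3444)

(3.6657, 4.5940, 3.3444)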